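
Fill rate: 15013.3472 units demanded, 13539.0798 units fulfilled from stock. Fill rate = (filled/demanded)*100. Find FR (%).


FR = 13539.0798 / 15013.3472 * 100 = 90.1803

90.1803%


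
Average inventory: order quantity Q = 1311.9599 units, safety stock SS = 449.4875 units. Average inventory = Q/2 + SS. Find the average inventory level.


Q/2 = 655.9800
Avg = 655.9800 + 449.4875 = 1105.4675

1105.4675 units


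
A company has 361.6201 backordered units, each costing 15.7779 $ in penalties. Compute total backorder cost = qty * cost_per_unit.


Total = 361.6201 * 15.7779 = 5705.6058

5705.6058 $


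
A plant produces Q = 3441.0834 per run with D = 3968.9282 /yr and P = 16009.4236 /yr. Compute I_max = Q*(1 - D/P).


D/P = 0.2479
1 - D/P = 0.7521
I_max = 3441.0834 * 0.7521 = 2587.9975

2587.9975 units


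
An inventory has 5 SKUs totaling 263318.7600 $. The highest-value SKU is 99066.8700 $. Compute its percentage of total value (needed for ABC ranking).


Top item = 99066.8700
Total = 263318.7600
Percentage = 99066.8700 / 263318.7600 * 100 = 37.6224

37.6224%


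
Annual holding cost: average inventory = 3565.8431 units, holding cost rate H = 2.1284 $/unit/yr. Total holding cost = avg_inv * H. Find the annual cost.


Cost = 3565.8431 * 2.1284 = 7589.5405

7589.5405 $/yr


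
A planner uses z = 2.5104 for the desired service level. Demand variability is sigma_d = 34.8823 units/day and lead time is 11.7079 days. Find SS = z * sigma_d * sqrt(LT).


sqrt(LT) = sqrt(11.7079) = 3.4217
SS = 2.5104 * 34.8823 * 3.4217 = 299.6316

299.6316 units


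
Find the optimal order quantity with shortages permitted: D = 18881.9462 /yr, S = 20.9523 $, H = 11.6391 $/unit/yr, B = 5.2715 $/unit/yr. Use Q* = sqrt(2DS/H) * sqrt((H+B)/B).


sqrt(2DS/H) = 260.7321
sqrt((H+B)/B) = 1.7911
Q* = 260.7321 * 1.7911 = 466.9893

466.9893 units


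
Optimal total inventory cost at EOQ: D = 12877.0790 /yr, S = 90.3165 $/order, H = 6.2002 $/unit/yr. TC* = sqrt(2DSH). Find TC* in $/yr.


2*D*S*H = 14421822.7533
TC* = sqrt(14421822.7533) = 3797.6075

3797.6075 $/yr


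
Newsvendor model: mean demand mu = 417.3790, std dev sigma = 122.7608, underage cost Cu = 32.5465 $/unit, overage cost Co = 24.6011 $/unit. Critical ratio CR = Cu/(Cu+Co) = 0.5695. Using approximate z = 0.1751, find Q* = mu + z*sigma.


CR = Cu/(Cu+Co) = 32.5465/(32.5465+24.6011) = 0.5695
z = 0.1751
Q* = 417.3790 + 0.1751 * 122.7608 = 438.8744

438.8744 units


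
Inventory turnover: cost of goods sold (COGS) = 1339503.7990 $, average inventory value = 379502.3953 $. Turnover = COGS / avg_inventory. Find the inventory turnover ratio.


Turnover = 1339503.7990 / 379502.3953 = 3.5296

3.5296


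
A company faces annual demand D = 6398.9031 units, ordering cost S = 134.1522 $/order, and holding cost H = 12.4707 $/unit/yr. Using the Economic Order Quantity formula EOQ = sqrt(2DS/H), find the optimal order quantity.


2*D*S = 2 * 6398.9031 * 134.1522 = 1716853.8569
2*D*S/H = 137671.0094
EOQ = sqrt(137671.0094) = 371.0404

371.0404 units


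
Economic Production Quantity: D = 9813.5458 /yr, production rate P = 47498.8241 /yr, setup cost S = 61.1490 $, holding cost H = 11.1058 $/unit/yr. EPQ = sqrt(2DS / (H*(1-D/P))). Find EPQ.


1 - D/P = 1 - 0.2066 = 0.7934
H*(1-D/P) = 8.8113
2DS = 1200177.0242
EPQ = sqrt(136209.2469) = 369.0654

369.0654 units


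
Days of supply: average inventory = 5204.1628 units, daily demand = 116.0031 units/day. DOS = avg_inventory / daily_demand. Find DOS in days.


DOS = 5204.1628 / 116.0031 = 44.8623

44.8623 days


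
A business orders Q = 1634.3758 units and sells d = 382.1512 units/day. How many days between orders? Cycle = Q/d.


Cycle = 1634.3758 / 382.1512 = 4.2768

4.2768 days


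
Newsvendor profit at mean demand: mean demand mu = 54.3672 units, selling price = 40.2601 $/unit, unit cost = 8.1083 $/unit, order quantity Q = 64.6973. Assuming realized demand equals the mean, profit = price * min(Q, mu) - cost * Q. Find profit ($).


Sales at mu = min(64.6973, 54.3672) = 54.3672
Revenue = 40.2601 * 54.3672 = 2188.8289
Total cost = 8.1083 * 64.6973 = 524.5851
Profit = 2188.8289 - 524.5851 = 1664.2438

1664.2438 $


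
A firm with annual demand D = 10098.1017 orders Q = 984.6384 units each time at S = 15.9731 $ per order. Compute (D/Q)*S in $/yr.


Number of orders = D/Q = 10.2556
Cost = 10.2556 * 15.9731 = 163.8144

163.8144 $/yr


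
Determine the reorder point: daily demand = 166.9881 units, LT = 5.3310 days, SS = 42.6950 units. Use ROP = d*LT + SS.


d*LT = 166.9881 * 5.3310 = 890.2136
ROP = 890.2136 + 42.6950 = 932.9086

932.9086 units


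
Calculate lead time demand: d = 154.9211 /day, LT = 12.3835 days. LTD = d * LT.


LTD = 154.9211 * 12.3835 = 1918.4654

1918.4654 units


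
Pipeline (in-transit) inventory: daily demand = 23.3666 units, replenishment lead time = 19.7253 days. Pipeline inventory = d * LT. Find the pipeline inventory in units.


Pipeline = 23.3666 * 19.7253 = 460.9132

460.9132 units


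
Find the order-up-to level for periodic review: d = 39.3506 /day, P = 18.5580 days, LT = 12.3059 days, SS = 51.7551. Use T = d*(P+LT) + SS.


P + LT = 30.8639
d*(P+LT) = 39.3506 * 30.8639 = 1214.5130
T = 1214.5130 + 51.7551 = 1266.2681

1266.2681 units


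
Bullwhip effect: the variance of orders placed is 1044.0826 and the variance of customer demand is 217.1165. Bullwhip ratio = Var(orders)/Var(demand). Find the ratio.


BW = 1044.0826 / 217.1165 = 4.8089

4.8089


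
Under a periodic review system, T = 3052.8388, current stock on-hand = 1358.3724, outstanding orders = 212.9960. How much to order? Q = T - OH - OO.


Inventory position = OH + OO = 1358.3724 + 212.9960 = 1571.3684
Q = 3052.8388 - 1571.3684 = 1481.4704

1481.4704 units


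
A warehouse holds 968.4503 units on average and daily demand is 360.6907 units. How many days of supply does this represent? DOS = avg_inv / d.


DOS = 968.4503 / 360.6907 = 2.6850

2.6850 days


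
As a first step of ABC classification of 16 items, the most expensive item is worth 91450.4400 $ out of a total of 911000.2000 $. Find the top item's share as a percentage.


Top item = 91450.4400
Total = 911000.2000
Percentage = 91450.4400 / 911000.2000 * 100 = 10.0385

10.0385%


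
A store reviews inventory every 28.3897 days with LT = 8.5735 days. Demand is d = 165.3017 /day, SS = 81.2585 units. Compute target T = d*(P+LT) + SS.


P + LT = 36.9632
d*(P+LT) = 165.3017 * 36.9632 = 6110.0798
T = 6110.0798 + 81.2585 = 6191.3383

6191.3383 units


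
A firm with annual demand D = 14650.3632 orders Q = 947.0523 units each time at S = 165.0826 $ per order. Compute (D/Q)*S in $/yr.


Number of orders = D/Q = 15.4694
Cost = 15.4694 * 165.0826 = 2553.7344

2553.7344 $/yr


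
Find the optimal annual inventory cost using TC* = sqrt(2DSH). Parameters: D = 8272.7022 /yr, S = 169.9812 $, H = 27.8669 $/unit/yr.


2*D*S*H = 78373083.9790
TC* = sqrt(78373083.9790) = 8852.8574

8852.8574 $/yr


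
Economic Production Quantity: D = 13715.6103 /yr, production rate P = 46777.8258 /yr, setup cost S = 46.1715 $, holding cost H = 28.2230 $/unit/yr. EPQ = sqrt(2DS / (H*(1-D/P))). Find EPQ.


1 - D/P = 1 - 0.2932 = 0.7068
H*(1-D/P) = 19.9478
2DS = 1266540.6019
EPQ = sqrt(63492.7329) = 251.9776

251.9776 units


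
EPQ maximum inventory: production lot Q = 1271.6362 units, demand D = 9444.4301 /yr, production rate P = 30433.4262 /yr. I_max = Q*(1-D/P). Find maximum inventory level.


D/P = 0.3103
1 - D/P = 0.6897
I_max = 1271.6362 * 0.6897 = 877.0083

877.0083 units


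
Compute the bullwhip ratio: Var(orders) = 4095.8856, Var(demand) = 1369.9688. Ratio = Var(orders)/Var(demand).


BW = 4095.8856 / 1369.9688 = 2.9898

2.9898


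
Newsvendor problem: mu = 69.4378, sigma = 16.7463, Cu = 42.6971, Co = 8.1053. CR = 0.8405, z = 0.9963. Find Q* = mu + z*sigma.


CR = Cu/(Cu+Co) = 42.6971/(42.6971+8.1053) = 0.8405
z = 0.9963
Q* = 69.4378 + 0.9963 * 16.7463 = 86.1221

86.1221 units


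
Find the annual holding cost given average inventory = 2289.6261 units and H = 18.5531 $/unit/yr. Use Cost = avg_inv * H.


Cost = 2289.6261 * 18.5531 = 42479.6620

42479.6620 $/yr


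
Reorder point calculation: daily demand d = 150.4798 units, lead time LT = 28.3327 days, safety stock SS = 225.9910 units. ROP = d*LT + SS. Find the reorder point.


d*LT = 150.4798 * 28.3327 = 4263.4990
ROP = 4263.4990 + 225.9910 = 4489.4900

4489.4900 units


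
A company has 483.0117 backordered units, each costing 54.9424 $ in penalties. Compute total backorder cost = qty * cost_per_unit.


Total = 483.0117 * 54.9424 = 26537.8220

26537.8220 $


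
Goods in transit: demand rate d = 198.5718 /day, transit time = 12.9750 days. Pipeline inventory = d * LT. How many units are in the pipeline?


Pipeline = 198.5718 * 12.9750 = 2576.4691

2576.4691 units


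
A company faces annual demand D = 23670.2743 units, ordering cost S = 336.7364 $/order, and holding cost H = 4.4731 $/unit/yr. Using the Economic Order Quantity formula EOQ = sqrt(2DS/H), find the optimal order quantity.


2*D*S = 2 * 23670.2743 * 336.7364 = 15941285.9096
2*D*S/H = 3563811.6540
EOQ = sqrt(3563811.6540) = 1887.8060

1887.8060 units


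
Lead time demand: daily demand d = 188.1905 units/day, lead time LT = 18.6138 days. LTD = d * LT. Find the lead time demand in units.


LTD = 188.1905 * 18.6138 = 3502.9403

3502.9403 units


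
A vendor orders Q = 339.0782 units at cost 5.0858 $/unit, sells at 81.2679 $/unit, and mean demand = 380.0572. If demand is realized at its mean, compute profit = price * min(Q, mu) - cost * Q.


Sales at mu = min(339.0782, 380.0572) = 339.0782
Revenue = 81.2679 * 339.0782 = 27556.1732
Total cost = 5.0858 * 339.0782 = 1724.4839
Profit = 27556.1732 - 1724.4839 = 25831.6893

25831.6893 $


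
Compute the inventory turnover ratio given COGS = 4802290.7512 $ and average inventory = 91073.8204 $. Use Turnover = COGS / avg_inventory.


Turnover = 4802290.7512 / 91073.8204 = 52.7297

52.7297


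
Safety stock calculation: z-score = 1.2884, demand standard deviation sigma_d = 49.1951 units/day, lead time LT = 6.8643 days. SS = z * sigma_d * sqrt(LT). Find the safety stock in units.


sqrt(LT) = sqrt(6.8643) = 2.6200
SS = 1.2884 * 49.1951 * 2.6200 = 166.0622

166.0622 units


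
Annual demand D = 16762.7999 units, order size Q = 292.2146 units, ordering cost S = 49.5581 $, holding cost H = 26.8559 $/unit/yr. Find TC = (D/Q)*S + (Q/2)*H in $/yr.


Ordering cost = D*S/Q = 2842.8850
Holding cost = Q*H/2 = 3923.8430
TC = 2842.8850 + 3923.8430 = 6766.7281

6766.7281 $/yr


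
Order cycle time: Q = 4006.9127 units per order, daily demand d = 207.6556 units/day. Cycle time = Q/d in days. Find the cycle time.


Cycle = 4006.9127 / 207.6556 = 19.2960

19.2960 days


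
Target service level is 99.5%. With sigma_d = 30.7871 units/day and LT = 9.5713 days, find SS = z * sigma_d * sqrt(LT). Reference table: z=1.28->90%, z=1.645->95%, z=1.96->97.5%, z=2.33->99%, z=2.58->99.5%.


From the table, SL = 99.5% corresponds to z = 2.58
sqrt(LT) = sqrt(9.5713) = 3.0938
SS = 2.58 * 30.7871 * 3.0938 = 245.7389

245.7389 units


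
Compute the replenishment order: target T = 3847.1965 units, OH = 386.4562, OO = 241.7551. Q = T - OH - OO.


Inventory position = OH + OO = 386.4562 + 241.7551 = 628.2113
Q = 3847.1965 - 628.2113 = 3218.9852

3218.9852 units


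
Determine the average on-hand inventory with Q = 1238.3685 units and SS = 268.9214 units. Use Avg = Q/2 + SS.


Q/2 = 619.1843
Avg = 619.1843 + 268.9214 = 888.1056

888.1056 units


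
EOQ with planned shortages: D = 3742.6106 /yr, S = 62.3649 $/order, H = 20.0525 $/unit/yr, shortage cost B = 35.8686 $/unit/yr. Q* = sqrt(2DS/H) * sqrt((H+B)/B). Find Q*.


sqrt(2DS/H) = 152.5767
sqrt((H+B)/B) = 1.2486
Q* = 152.5767 * 1.2486 = 190.5105

190.5105 units


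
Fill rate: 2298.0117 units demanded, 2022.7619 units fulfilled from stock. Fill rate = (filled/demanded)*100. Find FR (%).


FR = 2022.7619 / 2298.0117 * 100 = 88.0223

88.0223%


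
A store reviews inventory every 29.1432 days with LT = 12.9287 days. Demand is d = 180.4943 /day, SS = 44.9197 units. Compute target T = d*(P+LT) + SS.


P + LT = 42.0719
d*(P+LT) = 180.4943 * 42.0719 = 7593.7381
T = 7593.7381 + 44.9197 = 7638.6578

7638.6578 units


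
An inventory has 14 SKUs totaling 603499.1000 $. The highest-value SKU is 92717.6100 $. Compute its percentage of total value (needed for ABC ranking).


Top item = 92717.6100
Total = 603499.1000
Percentage = 92717.6100 / 603499.1000 * 100 = 15.3633

15.3633%


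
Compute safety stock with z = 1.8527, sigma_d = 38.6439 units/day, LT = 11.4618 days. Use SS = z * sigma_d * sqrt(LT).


sqrt(LT) = sqrt(11.4618) = 3.3855
SS = 1.8527 * 38.6439 * 3.3855 = 242.3888

242.3888 units


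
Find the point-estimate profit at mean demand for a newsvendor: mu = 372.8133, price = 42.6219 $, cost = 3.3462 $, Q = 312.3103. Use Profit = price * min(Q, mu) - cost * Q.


Sales at mu = min(312.3103, 372.8133) = 312.3103
Revenue = 42.6219 * 312.3103 = 13311.2584
Total cost = 3.3462 * 312.3103 = 1045.0527
Profit = 13311.2584 - 1045.0527 = 12266.2056

12266.2056 $


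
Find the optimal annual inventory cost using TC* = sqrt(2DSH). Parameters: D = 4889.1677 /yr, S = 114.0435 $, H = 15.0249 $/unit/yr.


2*D*S*H = 16755101.2721
TC* = sqrt(16755101.2721) = 4093.2996

4093.2996 $/yr


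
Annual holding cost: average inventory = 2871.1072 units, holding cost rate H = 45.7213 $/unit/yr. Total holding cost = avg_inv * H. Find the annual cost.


Cost = 2871.1072 * 45.7213 = 131270.7536

131270.7536 $/yr


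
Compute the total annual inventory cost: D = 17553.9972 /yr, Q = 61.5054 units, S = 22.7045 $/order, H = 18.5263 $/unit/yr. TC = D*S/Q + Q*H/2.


Ordering cost = D*S/Q = 6479.9957
Holding cost = Q*H/2 = 569.7337
TC = 6479.9957 + 569.7337 = 7049.7295

7049.7295 $/yr


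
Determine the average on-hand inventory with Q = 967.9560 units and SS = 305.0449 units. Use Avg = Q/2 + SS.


Q/2 = 483.9780
Avg = 483.9780 + 305.0449 = 789.0229

789.0229 units


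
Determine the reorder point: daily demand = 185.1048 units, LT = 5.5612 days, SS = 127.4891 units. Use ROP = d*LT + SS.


d*LT = 185.1048 * 5.5612 = 1029.4048
ROP = 1029.4048 + 127.4891 = 1156.8939

1156.8939 units


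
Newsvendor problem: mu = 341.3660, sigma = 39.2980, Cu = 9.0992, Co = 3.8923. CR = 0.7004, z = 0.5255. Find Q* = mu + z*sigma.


CR = Cu/(Cu+Co) = 9.0992/(9.0992+3.8923) = 0.7004
z = 0.5255
Q* = 341.3660 + 0.5255 * 39.2980 = 362.0171

362.0171 units


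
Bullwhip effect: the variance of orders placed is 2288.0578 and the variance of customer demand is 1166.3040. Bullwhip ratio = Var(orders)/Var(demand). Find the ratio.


BW = 2288.0578 / 1166.3040 = 1.9618

1.9618


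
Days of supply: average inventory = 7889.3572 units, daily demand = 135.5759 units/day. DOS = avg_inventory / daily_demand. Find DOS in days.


DOS = 7889.3572 / 135.5759 = 58.1914

58.1914 days


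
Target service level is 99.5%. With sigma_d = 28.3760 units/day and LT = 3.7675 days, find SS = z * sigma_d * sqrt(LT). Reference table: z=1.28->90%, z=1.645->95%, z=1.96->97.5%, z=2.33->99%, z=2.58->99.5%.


From the table, SL = 99.5% corresponds to z = 2.58
sqrt(LT) = sqrt(3.7675) = 1.9410
SS = 2.58 * 28.3760 * 1.9410 = 142.1011

142.1011 units


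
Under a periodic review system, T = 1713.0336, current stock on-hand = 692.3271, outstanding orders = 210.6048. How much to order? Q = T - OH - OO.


Inventory position = OH + OO = 692.3271 + 210.6048 = 902.9319
Q = 1713.0336 - 902.9319 = 810.1017

810.1017 units


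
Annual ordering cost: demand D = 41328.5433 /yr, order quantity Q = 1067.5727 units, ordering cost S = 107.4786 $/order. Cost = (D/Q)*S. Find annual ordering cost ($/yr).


Number of orders = D/Q = 38.7126
Cost = 38.7126 * 107.4786 = 4160.7789

4160.7789 $/yr


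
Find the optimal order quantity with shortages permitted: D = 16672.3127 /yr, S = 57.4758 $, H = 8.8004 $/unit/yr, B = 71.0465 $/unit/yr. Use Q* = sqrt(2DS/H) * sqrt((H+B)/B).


sqrt(2DS/H) = 466.6639
sqrt((H+B)/B) = 1.0601
Q* = 466.6639 * 1.0601 = 494.7228

494.7228 units


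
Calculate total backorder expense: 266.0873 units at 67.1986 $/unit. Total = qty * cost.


Total = 266.0873 * 67.1986 = 17880.6940

17880.6940 $


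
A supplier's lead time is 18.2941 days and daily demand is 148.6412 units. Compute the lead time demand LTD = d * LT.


LTD = 148.6412 * 18.2941 = 2719.2570

2719.2570 units


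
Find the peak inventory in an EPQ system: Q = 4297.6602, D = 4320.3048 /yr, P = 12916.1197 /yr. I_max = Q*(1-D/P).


D/P = 0.3345
1 - D/P = 0.6655
I_max = 4297.6602 * 0.6655 = 2860.1385

2860.1385 units


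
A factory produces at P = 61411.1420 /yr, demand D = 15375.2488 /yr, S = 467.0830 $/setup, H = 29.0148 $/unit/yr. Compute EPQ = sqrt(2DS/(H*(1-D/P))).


1 - D/P = 1 - 0.2504 = 0.7496
H*(1-D/P) = 21.7505
2DS = 14363034.6705
EPQ = sqrt(660354.6301) = 812.6221

812.6221 units


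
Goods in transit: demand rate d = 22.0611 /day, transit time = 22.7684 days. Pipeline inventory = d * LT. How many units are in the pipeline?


Pipeline = 22.0611 * 22.7684 = 502.2959

502.2959 units


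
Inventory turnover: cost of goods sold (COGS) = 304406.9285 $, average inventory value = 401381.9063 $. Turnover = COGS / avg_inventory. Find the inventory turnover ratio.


Turnover = 304406.9285 / 401381.9063 = 0.7584

0.7584


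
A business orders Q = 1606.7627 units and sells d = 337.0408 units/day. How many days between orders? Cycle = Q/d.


Cycle = 1606.7627 / 337.0408 = 4.7673

4.7673 days


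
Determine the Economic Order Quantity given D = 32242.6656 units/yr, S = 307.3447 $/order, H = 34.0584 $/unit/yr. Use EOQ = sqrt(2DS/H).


2*D*S = 2 * 32242.6656 * 307.3447 = 19819224.7721
2*D*S/H = 581918.8445
EOQ = sqrt(581918.8445) = 762.8361

762.8361 units


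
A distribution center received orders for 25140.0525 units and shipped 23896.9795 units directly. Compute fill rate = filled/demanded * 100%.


FR = 23896.9795 / 25140.0525 * 100 = 95.0554

95.0554%


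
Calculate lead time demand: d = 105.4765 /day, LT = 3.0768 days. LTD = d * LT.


LTD = 105.4765 * 3.0768 = 324.5301

324.5301 units


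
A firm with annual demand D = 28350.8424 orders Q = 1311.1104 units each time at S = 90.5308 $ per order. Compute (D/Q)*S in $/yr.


Number of orders = D/Q = 21.6235
Cost = 21.6235 * 90.5308 = 1957.5960

1957.5960 $/yr


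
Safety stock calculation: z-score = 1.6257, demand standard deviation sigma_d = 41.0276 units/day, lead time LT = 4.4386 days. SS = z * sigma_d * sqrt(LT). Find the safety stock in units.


sqrt(LT) = sqrt(4.4386) = 2.1068
SS = 1.6257 * 41.0276 * 2.1068 = 140.5204

140.5204 units


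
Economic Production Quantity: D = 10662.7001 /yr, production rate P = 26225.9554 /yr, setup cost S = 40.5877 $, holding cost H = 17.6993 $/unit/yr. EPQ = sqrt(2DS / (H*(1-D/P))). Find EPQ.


1 - D/P = 1 - 0.4066 = 0.5934
H*(1-D/P) = 10.5033
2DS = 865548.9457
EPQ = sqrt(82407.4390) = 287.0670

287.0670 units


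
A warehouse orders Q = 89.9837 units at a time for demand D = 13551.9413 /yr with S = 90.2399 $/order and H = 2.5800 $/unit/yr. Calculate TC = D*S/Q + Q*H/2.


Ordering cost = D*S/Q = 13590.5261
Holding cost = Q*H/2 = 116.0790
TC = 13590.5261 + 116.0790 = 13706.6051

13706.6051 $/yr


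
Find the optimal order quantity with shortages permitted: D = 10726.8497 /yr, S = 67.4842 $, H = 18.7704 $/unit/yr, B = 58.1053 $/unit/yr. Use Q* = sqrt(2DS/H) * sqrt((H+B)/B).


sqrt(2DS/H) = 277.7253
sqrt((H+B)/B) = 1.1502
Q* = 277.7253 * 1.1502 = 319.4494

319.4494 units


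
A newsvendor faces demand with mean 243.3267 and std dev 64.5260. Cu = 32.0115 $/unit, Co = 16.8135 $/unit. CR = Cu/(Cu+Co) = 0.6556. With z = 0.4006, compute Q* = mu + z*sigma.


CR = Cu/(Cu+Co) = 32.0115/(32.0115+16.8135) = 0.6556
z = 0.4006
Q* = 243.3267 + 0.4006 * 64.5260 = 269.1758

269.1758 units


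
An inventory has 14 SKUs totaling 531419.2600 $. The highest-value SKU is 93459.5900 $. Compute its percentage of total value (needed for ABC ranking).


Top item = 93459.5900
Total = 531419.2600
Percentage = 93459.5900 / 531419.2600 * 100 = 17.5868

17.5868%


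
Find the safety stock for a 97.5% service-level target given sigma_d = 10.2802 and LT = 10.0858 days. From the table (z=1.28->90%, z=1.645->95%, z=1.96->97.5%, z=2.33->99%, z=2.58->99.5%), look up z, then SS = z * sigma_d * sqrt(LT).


From the table, SL = 97.5% corresponds to z = 1.96
sqrt(LT) = sqrt(10.0858) = 3.1758
SS = 1.96 * 10.2802 * 3.1758 = 63.9901

63.9901 units


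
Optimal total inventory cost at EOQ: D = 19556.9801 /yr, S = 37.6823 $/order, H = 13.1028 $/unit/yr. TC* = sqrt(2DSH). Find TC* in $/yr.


2*D*S*H = 19312269.1012
TC* = sqrt(19312269.1012) = 4394.5727

4394.5727 $/yr


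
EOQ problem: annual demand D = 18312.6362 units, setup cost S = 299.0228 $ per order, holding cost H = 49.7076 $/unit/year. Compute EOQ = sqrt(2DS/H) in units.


2*D*S = 2 * 18312.6362 * 299.0228 = 10951791.5038
2*D*S/H = 220324.2865
EOQ = sqrt(220324.2865) = 469.3871

469.3871 units


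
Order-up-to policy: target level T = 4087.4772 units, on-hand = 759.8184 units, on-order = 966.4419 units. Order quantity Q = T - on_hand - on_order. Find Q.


Inventory position = OH + OO = 759.8184 + 966.4419 = 1726.2603
Q = 4087.4772 - 1726.2603 = 2361.2169

2361.2169 units


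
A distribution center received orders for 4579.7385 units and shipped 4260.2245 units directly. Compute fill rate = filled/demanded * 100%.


FR = 4260.2245 / 4579.7385 * 100 = 93.0233

93.0233%


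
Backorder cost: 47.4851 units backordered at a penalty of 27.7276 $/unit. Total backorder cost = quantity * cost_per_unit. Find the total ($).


Total = 47.4851 * 27.7276 = 1316.6479

1316.6479 $


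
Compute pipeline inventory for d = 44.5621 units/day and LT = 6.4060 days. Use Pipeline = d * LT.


Pipeline = 44.5621 * 6.4060 = 285.4648

285.4648 units


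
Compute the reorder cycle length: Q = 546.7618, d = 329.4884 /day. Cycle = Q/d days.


Cycle = 546.7618 / 329.4884 = 1.6594

1.6594 days


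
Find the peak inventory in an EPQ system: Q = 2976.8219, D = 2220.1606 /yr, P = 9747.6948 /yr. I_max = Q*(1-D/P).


D/P = 0.2278
1 - D/P = 0.7722
I_max = 2976.8219 * 0.7722 = 2298.8131

2298.8131 units


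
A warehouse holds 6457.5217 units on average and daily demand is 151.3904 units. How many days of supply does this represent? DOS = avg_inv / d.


DOS = 6457.5217 / 151.3904 = 42.6548

42.6548 days


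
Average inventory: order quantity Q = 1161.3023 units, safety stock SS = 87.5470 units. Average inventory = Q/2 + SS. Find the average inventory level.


Q/2 = 580.6512
Avg = 580.6512 + 87.5470 = 668.1982

668.1982 units


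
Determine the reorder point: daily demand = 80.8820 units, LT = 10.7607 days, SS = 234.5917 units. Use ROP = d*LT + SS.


d*LT = 80.8820 * 10.7607 = 870.3469
ROP = 870.3469 + 234.5917 = 1104.9386

1104.9386 units


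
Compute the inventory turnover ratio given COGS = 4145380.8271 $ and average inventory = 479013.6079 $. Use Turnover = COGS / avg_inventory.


Turnover = 4145380.8271 / 479013.6079 = 8.6540

8.6540


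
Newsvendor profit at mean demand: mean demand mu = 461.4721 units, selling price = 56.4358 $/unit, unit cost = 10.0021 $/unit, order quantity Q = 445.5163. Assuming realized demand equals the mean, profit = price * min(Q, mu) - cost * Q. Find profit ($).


Sales at mu = min(445.5163, 461.4721) = 445.5163
Revenue = 56.4358 * 445.5163 = 25143.0688
Total cost = 10.0021 * 445.5163 = 4456.0986
Profit = 25143.0688 - 4456.0986 = 20686.9702

20686.9702 $


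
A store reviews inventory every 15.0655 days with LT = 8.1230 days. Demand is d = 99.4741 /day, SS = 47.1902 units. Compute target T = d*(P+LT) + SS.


P + LT = 23.1885
d*(P+LT) = 99.4741 * 23.1885 = 2306.6552
T = 2306.6552 + 47.1902 = 2353.8454

2353.8454 units


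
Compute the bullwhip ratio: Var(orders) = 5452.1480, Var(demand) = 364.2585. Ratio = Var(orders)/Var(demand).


BW = 5452.1480 / 364.2585 = 14.9678

14.9678


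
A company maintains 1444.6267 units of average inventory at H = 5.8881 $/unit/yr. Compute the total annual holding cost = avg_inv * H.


Cost = 1444.6267 * 5.8881 = 8506.1065

8506.1065 $/yr


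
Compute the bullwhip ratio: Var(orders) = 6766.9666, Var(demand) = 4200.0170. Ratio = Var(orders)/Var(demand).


BW = 6766.9666 / 4200.0170 = 1.6112

1.6112


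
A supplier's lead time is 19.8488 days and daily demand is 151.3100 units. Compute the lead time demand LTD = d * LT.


LTD = 151.3100 * 19.8488 = 3003.3219

3003.3219 units


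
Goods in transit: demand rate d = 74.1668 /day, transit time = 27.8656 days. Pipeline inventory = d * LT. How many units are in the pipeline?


Pipeline = 74.1668 * 27.8656 = 2066.7024

2066.7024 units


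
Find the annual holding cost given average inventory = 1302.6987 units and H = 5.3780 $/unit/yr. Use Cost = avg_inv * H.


Cost = 1302.6987 * 5.3780 = 7005.9136

7005.9136 $/yr


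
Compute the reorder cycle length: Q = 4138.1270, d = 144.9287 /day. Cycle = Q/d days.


Cycle = 4138.1270 / 144.9287 = 28.5528

28.5528 days


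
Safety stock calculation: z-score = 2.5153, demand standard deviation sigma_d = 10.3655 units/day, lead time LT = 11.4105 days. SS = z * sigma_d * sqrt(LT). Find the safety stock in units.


sqrt(LT) = sqrt(11.4105) = 3.3779
SS = 2.5153 * 10.3655 * 3.3779 = 88.0709

88.0709 units


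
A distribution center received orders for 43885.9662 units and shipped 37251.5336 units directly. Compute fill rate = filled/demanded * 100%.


FR = 37251.5336 / 43885.9662 * 100 = 84.8826

84.8826%


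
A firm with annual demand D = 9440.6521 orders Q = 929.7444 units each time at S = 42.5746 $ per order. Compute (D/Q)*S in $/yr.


Number of orders = D/Q = 10.1540
Cost = 10.1540 * 42.5746 = 432.3037

432.3037 $/yr


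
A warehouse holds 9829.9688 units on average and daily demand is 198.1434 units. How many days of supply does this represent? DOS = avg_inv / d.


DOS = 9829.9688 / 198.1434 = 49.6104

49.6104 days


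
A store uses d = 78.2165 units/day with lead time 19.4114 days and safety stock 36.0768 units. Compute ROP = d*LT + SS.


d*LT = 78.2165 * 19.4114 = 1518.2918
ROP = 1518.2918 + 36.0768 = 1554.3686

1554.3686 units


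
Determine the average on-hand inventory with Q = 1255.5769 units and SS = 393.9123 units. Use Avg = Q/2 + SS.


Q/2 = 627.7885
Avg = 627.7885 + 393.9123 = 1021.7007

1021.7007 units


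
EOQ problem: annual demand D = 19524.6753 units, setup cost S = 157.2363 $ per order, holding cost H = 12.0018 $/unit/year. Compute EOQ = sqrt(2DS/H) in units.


2*D*S = 2 * 19524.6753 * 157.2363 = 6139975.4057
2*D*S/H = 511587.8790
EOQ = sqrt(511587.8790) = 715.2537

715.2537 units


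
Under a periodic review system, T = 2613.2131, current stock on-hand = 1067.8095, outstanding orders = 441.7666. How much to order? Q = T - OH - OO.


Inventory position = OH + OO = 1067.8095 + 441.7666 = 1509.5761
Q = 2613.2131 - 1509.5761 = 1103.6370

1103.6370 units


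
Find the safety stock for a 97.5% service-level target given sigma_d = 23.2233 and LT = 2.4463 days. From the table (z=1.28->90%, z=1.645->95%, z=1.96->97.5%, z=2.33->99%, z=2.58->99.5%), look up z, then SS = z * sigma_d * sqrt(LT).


From the table, SL = 97.5% corresponds to z = 1.96
sqrt(LT) = sqrt(2.4463) = 1.5641
SS = 1.96 * 23.2233 * 1.5641 = 71.1926

71.1926 units


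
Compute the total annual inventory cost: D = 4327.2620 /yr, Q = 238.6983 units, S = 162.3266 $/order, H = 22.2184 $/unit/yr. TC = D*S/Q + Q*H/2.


Ordering cost = D*S/Q = 2942.7513
Holding cost = Q*H/2 = 2651.7472
TC = 2942.7513 + 2651.7472 = 5594.4984

5594.4984 $/yr


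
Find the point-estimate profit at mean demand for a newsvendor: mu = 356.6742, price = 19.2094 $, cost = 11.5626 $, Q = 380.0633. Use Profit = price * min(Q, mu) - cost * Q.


Sales at mu = min(380.0633, 356.6742) = 356.6742
Revenue = 19.2094 * 356.6742 = 6851.4974
Total cost = 11.5626 * 380.0633 = 4394.5199
Profit = 6851.4974 - 4394.5199 = 2456.9775

2456.9775 $


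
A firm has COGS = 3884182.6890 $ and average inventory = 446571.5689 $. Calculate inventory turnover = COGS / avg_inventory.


Turnover = 3884182.6890 / 446571.5689 = 8.6978

8.6978


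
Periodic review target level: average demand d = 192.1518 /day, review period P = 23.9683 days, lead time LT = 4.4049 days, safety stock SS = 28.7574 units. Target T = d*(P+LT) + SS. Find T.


P + LT = 28.3732
d*(P+LT) = 192.1518 * 28.3732 = 5451.9615
T = 5451.9615 + 28.7574 = 5480.7189

5480.7189 units


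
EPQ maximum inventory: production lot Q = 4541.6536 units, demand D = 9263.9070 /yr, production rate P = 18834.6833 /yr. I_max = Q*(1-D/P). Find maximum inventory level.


D/P = 0.4919
1 - D/P = 0.5081
I_max = 4541.6536 * 0.5081 = 2307.8249

2307.8249 units


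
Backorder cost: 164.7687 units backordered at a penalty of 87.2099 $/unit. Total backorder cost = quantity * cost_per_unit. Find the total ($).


Total = 164.7687 * 87.2099 = 14369.4619

14369.4619 $


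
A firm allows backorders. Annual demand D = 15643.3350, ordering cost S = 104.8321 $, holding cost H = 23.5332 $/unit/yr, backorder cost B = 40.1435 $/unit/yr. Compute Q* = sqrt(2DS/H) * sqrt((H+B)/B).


sqrt(2DS/H) = 373.3244
sqrt((H+B)/B) = 1.2595
Q* = 373.3244 * 1.2595 = 470.1852

470.1852 units


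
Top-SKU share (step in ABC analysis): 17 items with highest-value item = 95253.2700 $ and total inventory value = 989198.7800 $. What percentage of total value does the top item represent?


Top item = 95253.2700
Total = 989198.7800
Percentage = 95253.2700 / 989198.7800 * 100 = 9.6293

9.6293%


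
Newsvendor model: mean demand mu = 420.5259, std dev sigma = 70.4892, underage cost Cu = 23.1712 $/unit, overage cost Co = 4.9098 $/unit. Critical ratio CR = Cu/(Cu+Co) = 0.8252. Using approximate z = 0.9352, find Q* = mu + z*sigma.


CR = Cu/(Cu+Co) = 23.1712/(23.1712+4.9098) = 0.8252
z = 0.9352
Q* = 420.5259 + 0.9352 * 70.4892 = 486.4474

486.4474 units


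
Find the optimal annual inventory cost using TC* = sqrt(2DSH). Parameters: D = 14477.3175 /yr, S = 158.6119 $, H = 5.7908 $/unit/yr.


2*D*S*H = 26594536.6357
TC* = sqrt(26594536.6357) = 5156.9891

5156.9891 $/yr


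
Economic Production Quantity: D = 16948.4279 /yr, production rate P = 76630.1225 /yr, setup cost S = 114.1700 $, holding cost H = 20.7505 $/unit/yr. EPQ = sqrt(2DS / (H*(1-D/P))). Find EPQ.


1 - D/P = 1 - 0.2212 = 0.7788
H*(1-D/P) = 16.1611
2DS = 3870004.0267
EPQ = sqrt(239464.5471) = 489.3511

489.3511 units


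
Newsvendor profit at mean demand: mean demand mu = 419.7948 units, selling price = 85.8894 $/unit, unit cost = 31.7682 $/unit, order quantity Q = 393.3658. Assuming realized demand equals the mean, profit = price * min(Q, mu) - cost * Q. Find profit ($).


Sales at mu = min(393.3658, 419.7948) = 393.3658
Revenue = 85.8894 * 393.3658 = 33785.9525
Total cost = 31.7682 * 393.3658 = 12496.5234
Profit = 33785.9525 - 12496.5234 = 21289.4291

21289.4291 $


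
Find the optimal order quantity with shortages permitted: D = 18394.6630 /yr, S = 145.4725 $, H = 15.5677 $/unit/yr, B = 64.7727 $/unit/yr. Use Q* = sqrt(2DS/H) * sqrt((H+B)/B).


sqrt(2DS/H) = 586.3260
sqrt((H+B)/B) = 1.1137
Q* = 586.3260 * 1.1137 = 652.9954

652.9954 units


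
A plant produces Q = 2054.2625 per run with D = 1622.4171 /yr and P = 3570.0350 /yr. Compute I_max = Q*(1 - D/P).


D/P = 0.4545
1 - D/P = 0.5455
I_max = 2054.2625 * 0.5455 = 1120.6945

1120.6945 units


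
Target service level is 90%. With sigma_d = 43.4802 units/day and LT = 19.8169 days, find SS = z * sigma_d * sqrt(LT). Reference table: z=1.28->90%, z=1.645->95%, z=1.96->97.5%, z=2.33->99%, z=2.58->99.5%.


From the table, SL = 90% corresponds to z = 1.28
sqrt(LT) = sqrt(19.8169) = 4.4516
SS = 1.28 * 43.4802 * 4.4516 = 247.7533

247.7533 units


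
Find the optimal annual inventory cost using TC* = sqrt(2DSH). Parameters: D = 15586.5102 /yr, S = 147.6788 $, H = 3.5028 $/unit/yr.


2*D*S*H = 16125469.9216
TC* = sqrt(16125469.9216) = 4015.6531

4015.6531 $/yr


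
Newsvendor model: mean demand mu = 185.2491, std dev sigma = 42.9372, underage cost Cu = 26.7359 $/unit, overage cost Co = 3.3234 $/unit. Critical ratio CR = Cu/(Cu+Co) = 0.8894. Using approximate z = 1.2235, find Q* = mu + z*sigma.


CR = Cu/(Cu+Co) = 26.7359/(26.7359+3.3234) = 0.8894
z = 1.2235
Q* = 185.2491 + 1.2235 * 42.9372 = 237.7828

237.7828 units


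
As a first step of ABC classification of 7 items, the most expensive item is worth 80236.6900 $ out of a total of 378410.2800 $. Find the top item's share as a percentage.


Top item = 80236.6900
Total = 378410.2800
Percentage = 80236.6900 / 378410.2800 * 100 = 21.2036

21.2036%


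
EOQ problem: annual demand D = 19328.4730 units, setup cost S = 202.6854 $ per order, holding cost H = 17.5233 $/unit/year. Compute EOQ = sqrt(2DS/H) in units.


2*D*S = 2 * 19328.4730 * 202.6854 = 7835198.5628
2*D*S/H = 447130.3101
EOQ = sqrt(447130.3101) = 668.6780

668.6780 units


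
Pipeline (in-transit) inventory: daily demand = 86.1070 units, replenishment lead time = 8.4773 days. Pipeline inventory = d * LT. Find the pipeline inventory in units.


Pipeline = 86.1070 * 8.4773 = 729.9549

729.9549 units


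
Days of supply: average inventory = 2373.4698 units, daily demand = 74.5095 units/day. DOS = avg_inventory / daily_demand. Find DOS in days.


DOS = 2373.4698 / 74.5095 = 31.8546

31.8546 days


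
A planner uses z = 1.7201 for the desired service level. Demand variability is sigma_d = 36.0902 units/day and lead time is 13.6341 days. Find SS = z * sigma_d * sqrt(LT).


sqrt(LT) = sqrt(13.6341) = 3.6924
SS = 1.7201 * 36.0902 * 3.6924 = 229.2220

229.2220 units


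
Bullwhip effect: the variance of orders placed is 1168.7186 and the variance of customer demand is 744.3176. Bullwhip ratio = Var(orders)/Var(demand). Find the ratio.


BW = 1168.7186 / 744.3176 = 1.5702

1.5702


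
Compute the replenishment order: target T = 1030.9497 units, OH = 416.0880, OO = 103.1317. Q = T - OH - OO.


Inventory position = OH + OO = 416.0880 + 103.1317 = 519.2197
Q = 1030.9497 - 519.2197 = 511.7300

511.7300 units


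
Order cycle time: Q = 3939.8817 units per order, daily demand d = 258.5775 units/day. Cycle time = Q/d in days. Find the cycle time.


Cycle = 3939.8817 / 258.5775 = 15.2368

15.2368 days


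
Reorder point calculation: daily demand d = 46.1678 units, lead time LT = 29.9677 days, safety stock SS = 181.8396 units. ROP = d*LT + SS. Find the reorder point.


d*LT = 46.1678 * 29.9677 = 1383.5428
ROP = 1383.5428 + 181.8396 = 1565.3824

1565.3824 units


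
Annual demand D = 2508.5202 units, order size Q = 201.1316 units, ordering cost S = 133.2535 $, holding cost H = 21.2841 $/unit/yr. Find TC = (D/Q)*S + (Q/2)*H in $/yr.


Ordering cost = D*S/Q = 1661.9422
Holding cost = Q*H/2 = 2140.4525
TC = 1661.9422 + 2140.4525 = 3802.3948

3802.3948 $/yr


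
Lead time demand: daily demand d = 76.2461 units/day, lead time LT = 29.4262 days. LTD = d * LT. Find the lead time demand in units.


LTD = 76.2461 * 29.4262 = 2243.6330

2243.6330 units


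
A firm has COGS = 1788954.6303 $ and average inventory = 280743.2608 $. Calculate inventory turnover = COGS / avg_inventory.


Turnover = 1788954.6303 / 280743.2608 = 6.3722

6.3722


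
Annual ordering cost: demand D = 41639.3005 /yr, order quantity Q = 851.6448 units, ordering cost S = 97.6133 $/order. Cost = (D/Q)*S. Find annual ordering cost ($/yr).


Number of orders = D/Q = 48.8928
Cost = 48.8928 * 97.6133 = 4772.5877

4772.5877 $/yr


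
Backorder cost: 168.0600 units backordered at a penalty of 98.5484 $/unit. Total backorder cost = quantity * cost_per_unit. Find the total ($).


Total = 168.0600 * 98.5484 = 16562.0441

16562.0441 $


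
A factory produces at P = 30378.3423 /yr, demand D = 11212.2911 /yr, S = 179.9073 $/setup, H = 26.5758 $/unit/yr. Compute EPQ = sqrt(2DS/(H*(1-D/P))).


1 - D/P = 1 - 0.3691 = 0.6309
H*(1-D/P) = 16.7670
2DS = 4034346.0372
EPQ = sqrt(240612.5229) = 490.5227

490.5227 units


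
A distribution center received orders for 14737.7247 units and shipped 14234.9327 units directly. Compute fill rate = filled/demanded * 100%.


FR = 14234.9327 / 14737.7247 * 100 = 96.5884

96.5884%


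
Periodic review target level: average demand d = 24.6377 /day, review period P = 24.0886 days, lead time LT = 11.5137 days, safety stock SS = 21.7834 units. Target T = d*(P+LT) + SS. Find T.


P + LT = 35.6023
d*(P+LT) = 24.6377 * 35.6023 = 877.1588
T = 877.1588 + 21.7834 = 898.9422

898.9422 units


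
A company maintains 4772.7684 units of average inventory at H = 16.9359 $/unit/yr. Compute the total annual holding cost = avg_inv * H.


Cost = 4772.7684 * 16.9359 = 80831.1283

80831.1283 $/yr


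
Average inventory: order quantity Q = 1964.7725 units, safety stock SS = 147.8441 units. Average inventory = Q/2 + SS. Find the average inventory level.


Q/2 = 982.3863
Avg = 982.3863 + 147.8441 = 1130.2304

1130.2304 units


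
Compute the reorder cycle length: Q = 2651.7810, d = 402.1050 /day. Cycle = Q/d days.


Cycle = 2651.7810 / 402.1050 = 6.5947

6.5947 days


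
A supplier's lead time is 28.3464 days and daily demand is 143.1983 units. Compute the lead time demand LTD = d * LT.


LTD = 143.1983 * 28.3464 = 4059.1563

4059.1563 units


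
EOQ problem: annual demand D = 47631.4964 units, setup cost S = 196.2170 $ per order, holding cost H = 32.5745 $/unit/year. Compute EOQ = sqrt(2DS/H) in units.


2*D*S = 2 * 47631.4964 * 196.2170 = 18692218.6582
2*D*S/H = 573829.7950
EOQ = sqrt(573829.7950) = 757.5155

757.5155 units


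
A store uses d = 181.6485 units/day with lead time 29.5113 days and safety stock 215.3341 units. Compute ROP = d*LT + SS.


d*LT = 181.6485 * 29.5113 = 5360.6834
ROP = 5360.6834 + 215.3341 = 5576.0175

5576.0175 units


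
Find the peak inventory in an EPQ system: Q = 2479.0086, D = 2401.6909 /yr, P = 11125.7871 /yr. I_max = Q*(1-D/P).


D/P = 0.2159
1 - D/P = 0.7841
I_max = 2479.0086 * 0.7841 = 1943.8723

1943.8723 units


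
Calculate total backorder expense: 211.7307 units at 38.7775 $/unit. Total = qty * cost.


Total = 211.7307 * 38.7775 = 8210.3872

8210.3872 $


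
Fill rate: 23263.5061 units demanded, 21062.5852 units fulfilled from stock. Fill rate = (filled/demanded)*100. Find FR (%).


FR = 21062.5852 / 23263.5061 * 100 = 90.5392

90.5392%


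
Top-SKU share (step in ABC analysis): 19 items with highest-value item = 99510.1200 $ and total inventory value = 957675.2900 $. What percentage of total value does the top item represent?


Top item = 99510.1200
Total = 957675.2900
Percentage = 99510.1200 / 957675.2900 * 100 = 10.3908

10.3908%


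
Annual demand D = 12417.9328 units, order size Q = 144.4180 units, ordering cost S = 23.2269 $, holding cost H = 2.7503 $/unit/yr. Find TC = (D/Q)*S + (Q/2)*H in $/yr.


Ordering cost = D*S/Q = 1997.1893
Holding cost = Q*H/2 = 198.5964
TC = 1997.1893 + 198.5964 = 2195.7857

2195.7857 $/yr


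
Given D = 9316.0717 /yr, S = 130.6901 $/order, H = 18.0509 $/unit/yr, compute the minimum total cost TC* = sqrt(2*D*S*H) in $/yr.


2*D*S*H = 43954603.6821
TC* = sqrt(43954603.6821) = 6629.8268

6629.8268 $/yr


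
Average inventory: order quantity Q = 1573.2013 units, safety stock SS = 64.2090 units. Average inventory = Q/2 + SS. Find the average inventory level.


Q/2 = 786.6006
Avg = 786.6006 + 64.2090 = 850.8096

850.8096 units
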